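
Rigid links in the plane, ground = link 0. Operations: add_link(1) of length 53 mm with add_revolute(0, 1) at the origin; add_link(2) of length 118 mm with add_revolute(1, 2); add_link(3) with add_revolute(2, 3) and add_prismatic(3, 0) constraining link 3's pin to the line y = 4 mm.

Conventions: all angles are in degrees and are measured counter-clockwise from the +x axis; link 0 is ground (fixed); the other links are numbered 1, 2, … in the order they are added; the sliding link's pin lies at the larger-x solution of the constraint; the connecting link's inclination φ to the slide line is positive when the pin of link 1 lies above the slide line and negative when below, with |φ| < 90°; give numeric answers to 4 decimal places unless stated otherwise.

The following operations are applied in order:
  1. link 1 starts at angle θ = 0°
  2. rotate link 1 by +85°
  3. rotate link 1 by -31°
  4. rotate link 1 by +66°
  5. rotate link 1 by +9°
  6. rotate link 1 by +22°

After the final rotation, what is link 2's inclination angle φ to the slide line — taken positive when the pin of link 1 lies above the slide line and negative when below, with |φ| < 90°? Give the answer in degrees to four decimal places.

geometry: r = 53 mm, L = 118 mm, e = 4 mm; θ starts at 0°
rotate link 1 by +85°: θ ← 0° +85° = 85°
rotate link 1 by -31°: θ ← 85° -31° = 54°
rotate link 1 by +66°: θ ← 54° +66° = 120°
rotate link 1 by +9°: θ ← 120° +9° = 129°
rotate link 1 by +22°: θ ← 129° +22° = 151°
h = r sin θ − e = 25.694910 − 4 = 21.694910
sin φ = h / L = 21.694910 / 118 = 0.18385517
φ = arcsin(0.18385517) = 10.594394°

10.5944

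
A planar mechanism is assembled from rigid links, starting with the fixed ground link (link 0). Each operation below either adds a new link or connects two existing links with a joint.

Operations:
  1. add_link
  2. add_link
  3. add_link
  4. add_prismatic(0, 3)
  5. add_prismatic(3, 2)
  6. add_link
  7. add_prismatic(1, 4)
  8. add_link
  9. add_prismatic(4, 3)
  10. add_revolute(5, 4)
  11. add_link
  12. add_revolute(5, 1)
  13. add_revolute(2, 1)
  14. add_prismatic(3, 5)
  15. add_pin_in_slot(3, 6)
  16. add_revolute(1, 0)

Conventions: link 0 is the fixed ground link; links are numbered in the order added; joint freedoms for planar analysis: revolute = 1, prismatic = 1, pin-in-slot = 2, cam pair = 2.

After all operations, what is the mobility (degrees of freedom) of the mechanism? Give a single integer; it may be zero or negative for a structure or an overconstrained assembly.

L=1 J1=0 J2=0
add link → L=2 J1=0 J2=0
add link → L=3 J1=0 J2=0
add link → L=4 J1=0 J2=0
P@0,3 dof=1 J1 → L=4 J1=1 J2=0
P@3,2 dof=1 J1 → L=4 J1=2 J2=0
add link → L=5 J1=2 J2=0
P@1,4 dof=1 J1 → L=5 J1=3 J2=0
add link → L=6 J1=3 J2=0
P@4,3 dof=1 J1 → L=6 J1=4 J2=0
R@5,4 dof=1 J1 → L=6 J1=5 J2=0
add link → L=7 J1=5 J2=0
R@5,1 dof=1 J1 → L=7 J1=6 J2=0
R@2,1 dof=1 J1 → L=7 J1=7 J2=0
P@3,5 dof=1 J1 → L=7 J1=8 J2=0
PS@3,6 dof=2 J2 → L=7 J1=8 J2=1
R@1,0 dof=1 J1 → L=7 J1=9 J2=1
M=3(L−1)−2J1−J2=3·6−2·9−1=-1

M = -1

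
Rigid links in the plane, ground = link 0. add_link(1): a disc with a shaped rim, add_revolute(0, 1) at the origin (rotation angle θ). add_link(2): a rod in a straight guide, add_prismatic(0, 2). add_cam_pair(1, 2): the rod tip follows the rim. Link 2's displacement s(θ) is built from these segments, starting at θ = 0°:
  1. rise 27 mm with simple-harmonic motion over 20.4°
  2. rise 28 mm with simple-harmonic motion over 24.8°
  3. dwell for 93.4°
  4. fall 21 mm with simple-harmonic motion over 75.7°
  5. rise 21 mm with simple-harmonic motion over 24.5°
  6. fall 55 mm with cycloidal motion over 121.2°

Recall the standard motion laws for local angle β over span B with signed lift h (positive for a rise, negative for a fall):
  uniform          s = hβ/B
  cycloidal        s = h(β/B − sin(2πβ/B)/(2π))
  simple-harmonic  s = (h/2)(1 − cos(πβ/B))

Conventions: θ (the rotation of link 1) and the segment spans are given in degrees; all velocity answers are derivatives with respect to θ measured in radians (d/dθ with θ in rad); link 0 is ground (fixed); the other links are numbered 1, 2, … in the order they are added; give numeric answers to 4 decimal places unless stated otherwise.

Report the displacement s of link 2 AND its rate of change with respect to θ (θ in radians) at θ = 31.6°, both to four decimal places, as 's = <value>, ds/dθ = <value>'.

segment 1 (0° to 20.4°, simple-harmonic, h = 27) is passed completely: s = 0.0000 + (27) = 27.0000
θ = 31.6° falls in segment 2 (20.4° to 45.2°, simple-harmonic, h = 28): β = 31.6 − 20.4 = 11.2°, B = 24.8°; Δs = 28/2·(1 − cos(π·0.4516)) = 11.8800; s = 27.0000 + 11.8800 = 38.8800
velocity in seg [20.4°–45.2°] (simple-harmonic), θ in radians: β = 11.2° = 0.1955 rad, B = 24.8° = 0.4328 rad; ds/dθ = (πh/(2B)) sin(πβ/B) = (π·28/(2·0.4328)) sin(π·0.4516) = 100.441136 mm/rad

s = 38.8800, ds/dθ = 100.4411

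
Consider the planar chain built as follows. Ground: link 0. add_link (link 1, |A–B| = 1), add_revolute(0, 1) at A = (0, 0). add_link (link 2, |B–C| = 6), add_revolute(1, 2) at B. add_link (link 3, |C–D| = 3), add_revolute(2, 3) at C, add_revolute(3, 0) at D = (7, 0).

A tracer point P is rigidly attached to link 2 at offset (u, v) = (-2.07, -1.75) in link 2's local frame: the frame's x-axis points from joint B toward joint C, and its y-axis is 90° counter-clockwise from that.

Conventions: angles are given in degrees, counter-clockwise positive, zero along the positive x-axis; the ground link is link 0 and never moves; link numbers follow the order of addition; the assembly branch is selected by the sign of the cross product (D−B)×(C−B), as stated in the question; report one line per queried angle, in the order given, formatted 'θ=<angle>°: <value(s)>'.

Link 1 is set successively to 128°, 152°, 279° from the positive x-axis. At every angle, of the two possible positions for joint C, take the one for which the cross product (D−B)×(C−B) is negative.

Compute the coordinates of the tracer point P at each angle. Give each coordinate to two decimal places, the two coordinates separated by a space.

A=(0,0), D=(7.00,0)
θ=128°: B = A + 1.00·(cos128°, sin128°) = (-0.6157, 0.7880)
θ=128°: |BD| = 7.6563
θ=128°: circle(B,6.00) ∩ circle(D,3.00): a=5.5914, h=2.1763
θ=128°:   candidates: C₊=(5.1700,2.3772) cross=16.662; C₋=(4.7221,-1.9522) cross=-16.662
θ=128°:   branch - wants cross < 0 → take C=(4.7221,-1.9522) (cross=-16.662)
θ=128°: ex = (C−B)/|BC| = (0.8896,-0.4567); ey = (0.4567,0.8896)
θ=128°: P = B + -2.07·ex + -1.75·ey = (-3.2564,0.1765)
θ=152°: B = A + 1.00·(cos152°, sin152°) = (-0.8829, 0.4695)
θ=152°: |BD| = 7.8969
θ=152°: circle(B,6.00) ∩ circle(D,3.00): a=5.6580, h=1.9968
θ=152°:   candidates: C₊=(4.8837,2.1264) cross=15.769; C₋=(4.6463,-1.8602) cross=-15.769
θ=152°:   branch - wants cross < 0 → take C=(4.6463,-1.8602) (cross=-15.769)
θ=152°: ex = (C−B)/|BC| = (0.9215,-0.3883); ey = (0.3883,0.9215)
θ=152°: P = B + -2.07·ex + -1.75·ey = (-3.4700,-0.3395)
θ=279°: B = A + 1.00·(cos279°, sin279°) = (0.1564, -0.9877)
θ=279°: |BD| = 6.9145
θ=279°: circle(B,6.00) ∩ circle(D,3.00): a=5.4097, h=2.5953
θ=279°:   candidates: C₊=(5.1399,2.3537) cross=17.945; C₋=(5.8813,-2.7836) cross=-17.945
θ=279°:   branch - wants cross < 0 → take C=(5.8813,-2.7836) (cross=-17.945)
θ=279°: ex = (C−B)/|BC| = (0.9542,-0.2993); ey = (0.2993,0.9542)
θ=279°: P = B + -2.07·ex + -1.75·ey = (-2.3425,-2.0379)

θ=128°: -3.26 0.18
θ=152°: -3.47 -0.34
θ=279°: -2.34 -2.04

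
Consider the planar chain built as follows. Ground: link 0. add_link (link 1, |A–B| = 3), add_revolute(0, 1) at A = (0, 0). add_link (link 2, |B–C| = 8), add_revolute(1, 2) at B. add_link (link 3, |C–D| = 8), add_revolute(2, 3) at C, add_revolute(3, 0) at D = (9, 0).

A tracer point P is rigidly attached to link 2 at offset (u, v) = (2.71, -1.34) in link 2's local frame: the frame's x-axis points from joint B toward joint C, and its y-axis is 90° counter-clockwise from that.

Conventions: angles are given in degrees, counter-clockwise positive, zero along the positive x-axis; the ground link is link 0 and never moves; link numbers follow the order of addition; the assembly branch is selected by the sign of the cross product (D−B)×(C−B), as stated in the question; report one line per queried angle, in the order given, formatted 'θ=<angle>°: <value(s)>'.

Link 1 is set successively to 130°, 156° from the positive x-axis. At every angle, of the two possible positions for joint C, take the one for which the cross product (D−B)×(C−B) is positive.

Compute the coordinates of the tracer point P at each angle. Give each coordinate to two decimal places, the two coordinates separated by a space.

A=(0,0), D=(9.00,0)
θ=130°: B = A + 3.00·(cos130°, sin130°) = (-1.9284, 2.2981)
θ=130°: |BD| = 11.1674
θ=130°: circle(B,8.00) ∩ circle(D,8.00): a=5.5837, h=5.7291
θ=130°:   candidates: C₊=(4.7148,6.7555) cross=63.979; C₋=(2.3568,-4.4574) cross=-63.979
θ=130°:   branch + wants cross > 0 → take C=(4.7148,6.7555) (cross=63.979)
θ=130°: ex = (C−B)/|BC| = (0.8304,0.5572); ey = (-0.5572,0.8304)
θ=130°: P = B + 2.71·ex + -1.34·ey = (1.0686,2.6953)
θ=156°: B = A + 3.00·(cos156°, sin156°) = (-2.7406, 1.2202)
θ=156°: |BD| = 11.8039
θ=156°: circle(B,8.00) ∩ circle(D,8.00): a=5.9019, h=5.4007
θ=156°:   candidates: C₊=(3.6880,5.9818) cross=63.749; C₋=(2.5714,-4.7616) cross=-63.749
θ=156°:   branch + wants cross > 0 → take C=(3.6880,5.9818) (cross=63.749)
θ=156°: ex = (C−B)/|BC| = (0.8036,0.5952); ey = (-0.5952,0.8036)
θ=156°: P = B + 2.71·ex + -1.34·ey = (0.2346,1.7564)

θ=130°: 1.07 2.70
θ=156°: 0.23 1.76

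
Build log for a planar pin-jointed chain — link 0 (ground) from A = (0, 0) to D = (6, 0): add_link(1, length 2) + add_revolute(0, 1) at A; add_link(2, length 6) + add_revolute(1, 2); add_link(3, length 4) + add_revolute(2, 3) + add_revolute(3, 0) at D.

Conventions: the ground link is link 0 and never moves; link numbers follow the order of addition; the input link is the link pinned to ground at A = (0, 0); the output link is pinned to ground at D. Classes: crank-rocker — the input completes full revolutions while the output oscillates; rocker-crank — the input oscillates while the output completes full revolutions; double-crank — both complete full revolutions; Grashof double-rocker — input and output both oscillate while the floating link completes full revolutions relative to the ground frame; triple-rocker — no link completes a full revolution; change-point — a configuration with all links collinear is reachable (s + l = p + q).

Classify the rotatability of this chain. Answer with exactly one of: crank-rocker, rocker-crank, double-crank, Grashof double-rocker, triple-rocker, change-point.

lengths: ground=6, input=2, coupler=6, output=4
sorted: s=2 (shortest), l=6 (longest), p+q=10
s + l = 8 vs p + q = 10
s + l < p + q (Grashof) with shortest = input link → crank-rocker

crank-rocker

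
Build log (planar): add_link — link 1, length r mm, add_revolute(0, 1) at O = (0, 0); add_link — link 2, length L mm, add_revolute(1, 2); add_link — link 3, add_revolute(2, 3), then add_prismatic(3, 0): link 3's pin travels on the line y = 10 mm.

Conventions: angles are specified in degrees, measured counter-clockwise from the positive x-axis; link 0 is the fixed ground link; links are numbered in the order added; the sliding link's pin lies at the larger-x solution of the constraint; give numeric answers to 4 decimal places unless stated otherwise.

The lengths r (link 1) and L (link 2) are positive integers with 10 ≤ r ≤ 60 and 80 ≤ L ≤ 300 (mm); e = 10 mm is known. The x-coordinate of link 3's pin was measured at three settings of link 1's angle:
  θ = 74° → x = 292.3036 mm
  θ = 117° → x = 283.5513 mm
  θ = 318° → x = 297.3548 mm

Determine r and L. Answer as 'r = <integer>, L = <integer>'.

constraint per measurement: (x − r cos θ)² + (r sin θ − e)² = L²
subtracting the θ₁ and θ₂ equations cancels the r² and L² terms:
r = (x₁² − x₂²) / (2[(x₁cos θ₁ + e sin θ₁) − (x₂cos θ₂ + e sin θ₂)]) = 12.0000 → r = 12
L² = (x₁ − r cos θ₁)² + (r sin θ₁ − e)² = 83521.0168 → L = 289.0000 → L = 289
check at θ₃=318°: x = 297.3548 (printed 297.3548) ✓

r = 12, L = 289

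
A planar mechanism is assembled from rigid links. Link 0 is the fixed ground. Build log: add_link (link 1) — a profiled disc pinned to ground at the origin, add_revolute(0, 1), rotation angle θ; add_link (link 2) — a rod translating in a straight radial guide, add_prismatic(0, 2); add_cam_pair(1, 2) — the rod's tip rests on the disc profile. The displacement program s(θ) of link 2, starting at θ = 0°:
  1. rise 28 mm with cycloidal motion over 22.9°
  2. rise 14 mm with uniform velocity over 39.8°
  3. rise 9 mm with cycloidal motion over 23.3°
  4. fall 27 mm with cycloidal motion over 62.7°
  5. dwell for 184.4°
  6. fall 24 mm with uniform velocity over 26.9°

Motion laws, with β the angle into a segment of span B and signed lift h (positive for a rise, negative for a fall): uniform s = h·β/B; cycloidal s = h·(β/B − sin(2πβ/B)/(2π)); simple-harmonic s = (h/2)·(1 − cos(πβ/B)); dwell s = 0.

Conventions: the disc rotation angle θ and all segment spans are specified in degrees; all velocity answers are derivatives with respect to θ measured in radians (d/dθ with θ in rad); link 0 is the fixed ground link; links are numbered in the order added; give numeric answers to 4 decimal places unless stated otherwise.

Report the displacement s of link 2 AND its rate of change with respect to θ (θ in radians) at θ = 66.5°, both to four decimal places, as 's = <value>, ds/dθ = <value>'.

seg 1 [0°–22.9°] cycloidal, h=28: full span → s += 28 → s = 28.0000
seg 2 [22.9°–62.7°] uniform, h=14: full span → s += 14 → s = 42.0000
seg 3 [62.7°–86°] cycloidal, h=9: θ=66.5° here. β=3.8, B=23.3. 9·(0.1631 − sin(2π·0.1631)/(2π)) = 0.2437 → s = 42.2437
velocity in seg [62.7°–86°] (cycloidal), θ in radians: β = 3.8° = 0.0663 rad, B = 23.3° = 0.4067 rad; ds/dθ = (h/B)(1 − cos(2πβ/B)) = (9/0.4067)(1 − cos(2π·0.1631)) = 10.637831 mm/rad

s = 42.2437, ds/dθ = 10.6378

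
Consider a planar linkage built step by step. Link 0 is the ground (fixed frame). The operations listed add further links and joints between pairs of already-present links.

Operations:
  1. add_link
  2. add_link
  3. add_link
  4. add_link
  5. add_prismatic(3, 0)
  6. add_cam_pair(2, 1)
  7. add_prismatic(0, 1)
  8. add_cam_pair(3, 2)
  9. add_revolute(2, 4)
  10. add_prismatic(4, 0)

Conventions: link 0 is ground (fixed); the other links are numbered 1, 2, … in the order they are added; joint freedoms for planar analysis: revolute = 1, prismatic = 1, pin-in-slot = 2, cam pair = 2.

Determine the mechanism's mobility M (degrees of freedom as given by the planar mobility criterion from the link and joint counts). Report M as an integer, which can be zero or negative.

link 0 = ground. State L|J1|J2 = 1|0|0
+link1  2|0|0
+link2  3|0|0
+link3  4|0|0
+link4  5|0|0
P(3,0) f=1→J1  5|1|0
C(2,1) f=2→J2  5|1|1
P(0,1) f=1→J1  5|2|1
C(3,2) f=2→J2  5|2|2
R(2,4) f=1→J1  5|3|2
P(4,0) f=1→J1  5|4|2
M = 3(5−1)−2·4−2 = 12−8−2 = 2

M = 2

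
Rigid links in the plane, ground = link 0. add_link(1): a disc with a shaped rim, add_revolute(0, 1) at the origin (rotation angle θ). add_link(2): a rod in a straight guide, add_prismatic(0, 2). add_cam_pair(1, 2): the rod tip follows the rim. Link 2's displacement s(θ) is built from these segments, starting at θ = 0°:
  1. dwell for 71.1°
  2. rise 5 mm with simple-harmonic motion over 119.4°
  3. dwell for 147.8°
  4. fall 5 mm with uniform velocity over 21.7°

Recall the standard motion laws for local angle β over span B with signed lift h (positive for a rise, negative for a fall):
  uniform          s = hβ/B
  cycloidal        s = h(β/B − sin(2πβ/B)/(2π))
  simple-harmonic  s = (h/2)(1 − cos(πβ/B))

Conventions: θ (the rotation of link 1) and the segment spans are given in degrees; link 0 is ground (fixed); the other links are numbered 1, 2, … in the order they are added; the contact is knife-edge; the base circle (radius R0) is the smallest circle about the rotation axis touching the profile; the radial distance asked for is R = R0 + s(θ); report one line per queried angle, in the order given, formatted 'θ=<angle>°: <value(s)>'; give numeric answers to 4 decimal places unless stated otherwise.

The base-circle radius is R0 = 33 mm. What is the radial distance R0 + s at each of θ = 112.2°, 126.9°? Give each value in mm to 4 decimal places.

segment 1 (0° to 71.1°, dwell): s unchanged at 0.0000
θ = 112.2° falls in segment 2 (71.1° to 190.5°, simple-harmonic, h = 5): β = 112.2 − 71.1 = 41.1°, B = 119.4°; Δs = 5/2·(1 − cos(π·0.3442)) = 1.3248; s = 0.0000 + 1.3248 = 1.3248
θ = 126.9° falls in segment 2 (71.1° to 190.5°, simple-harmonic, h = 5): β = 126.9 − 71.1 = 55.8°, B = 119.4°; Δs = 5/2·(1 − cos(π·0.4673)) = 2.2439; s = 0.0000 + 2.2439 = 2.2439
θ=112.2°: R = R0 + s = 33 + 1.3248 = 34.3248
θ=126.9°: R = R0 + s = 33 + 2.2439 = 35.2439

θ=112.2°: 34.3248
θ=126.9°: 35.2439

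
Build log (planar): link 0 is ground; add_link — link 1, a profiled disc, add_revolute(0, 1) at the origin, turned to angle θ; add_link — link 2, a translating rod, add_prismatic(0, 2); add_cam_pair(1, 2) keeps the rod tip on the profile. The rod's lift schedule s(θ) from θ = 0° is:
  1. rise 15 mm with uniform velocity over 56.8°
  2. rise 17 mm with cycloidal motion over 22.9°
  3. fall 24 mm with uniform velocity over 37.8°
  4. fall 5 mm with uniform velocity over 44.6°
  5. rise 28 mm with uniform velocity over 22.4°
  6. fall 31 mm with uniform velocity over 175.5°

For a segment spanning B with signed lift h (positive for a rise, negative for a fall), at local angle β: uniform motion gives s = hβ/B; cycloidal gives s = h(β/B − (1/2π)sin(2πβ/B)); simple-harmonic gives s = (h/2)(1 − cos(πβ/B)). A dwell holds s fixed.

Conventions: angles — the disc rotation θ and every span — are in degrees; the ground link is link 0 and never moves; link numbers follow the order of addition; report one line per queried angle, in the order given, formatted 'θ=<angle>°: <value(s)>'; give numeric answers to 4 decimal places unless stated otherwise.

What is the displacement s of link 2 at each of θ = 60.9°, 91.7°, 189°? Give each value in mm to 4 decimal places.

seg 1 [0°–56.8°] uniform, h=15: full span → s += 15 → s = 15.0000
seg 2 [56.8°–79.7°] cycloidal, h=17: θ=60.9° here. β=4.1, B=22.9. 17·(0.1790 − sin(2π·0.1790)/(2π)) = 0.6025 → s = 15.6025
seg 2 [56.8°–79.7°] cycloidal, h=17: full span → s += 17 → s = 32.0000
seg 3 [79.7°–117.5°] uniform, h=-24: θ=91.7° here. β=12, B=37.8. -24·12/37.8 = -7.6190 → s = 24.3810
seg 3 [79.7°–117.5°] uniform, h=-24: full span → s += -24 → s = 8.0000
seg 4 [117.5°–162.1°] uniform, h=-5: full span → s += -5 → s = 3.0000
seg 5 [162.1°–184.5°] uniform, h=28: full span → s += 28 → s = 31.0000
seg 6 [184.5°–360°] uniform, h=-31: θ=189° here. β=4.5, B=175.5. -31·4.5/175.5 = -0.7949 → s = 30.2051

θ=60.9°: 15.6025
θ=91.7°: 24.3810
θ=189°: 30.2051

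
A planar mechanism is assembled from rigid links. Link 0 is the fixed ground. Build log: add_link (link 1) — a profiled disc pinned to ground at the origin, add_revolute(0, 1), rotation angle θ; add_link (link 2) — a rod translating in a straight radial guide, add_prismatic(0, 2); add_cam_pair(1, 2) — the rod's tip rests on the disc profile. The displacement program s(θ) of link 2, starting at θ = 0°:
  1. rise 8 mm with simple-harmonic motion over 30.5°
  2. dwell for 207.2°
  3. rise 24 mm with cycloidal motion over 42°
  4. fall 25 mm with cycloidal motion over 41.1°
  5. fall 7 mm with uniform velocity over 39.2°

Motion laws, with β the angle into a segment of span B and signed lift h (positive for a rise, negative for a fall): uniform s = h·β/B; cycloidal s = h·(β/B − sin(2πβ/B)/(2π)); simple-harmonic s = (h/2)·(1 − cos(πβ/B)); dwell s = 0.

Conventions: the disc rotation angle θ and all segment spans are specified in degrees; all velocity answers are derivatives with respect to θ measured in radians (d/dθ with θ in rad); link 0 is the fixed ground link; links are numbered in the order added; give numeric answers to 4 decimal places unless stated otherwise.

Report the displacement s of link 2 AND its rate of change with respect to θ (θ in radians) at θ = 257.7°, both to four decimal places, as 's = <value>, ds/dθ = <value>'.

seg 1 [0°–30.5°] simple-harmonic, h=8: full span → s += 8 → s = 8.0000
seg 2 [30.5°–237.7°] dwell: s stays 8.0000
seg 3 [237.7°–279.7°] cycloidal, h=24: θ=257.7° here. β=20, B=42. 24·(0.4762 − sin(2π·0.4762)/(2π)) = 10.8593 → s = 18.8593
velocity in seg [237.7°–279.7°] (cycloidal), θ in radians: β = 20° = 0.3491 rad, B = 42° = 0.7330 rad; ds/dθ = (h/B)(1 − cos(2πβ/B)) = (24/0.7330)(1 − cos(2π·0.4762)) = 65.115207 mm/rad

s = 18.8593, ds/dθ = 65.1152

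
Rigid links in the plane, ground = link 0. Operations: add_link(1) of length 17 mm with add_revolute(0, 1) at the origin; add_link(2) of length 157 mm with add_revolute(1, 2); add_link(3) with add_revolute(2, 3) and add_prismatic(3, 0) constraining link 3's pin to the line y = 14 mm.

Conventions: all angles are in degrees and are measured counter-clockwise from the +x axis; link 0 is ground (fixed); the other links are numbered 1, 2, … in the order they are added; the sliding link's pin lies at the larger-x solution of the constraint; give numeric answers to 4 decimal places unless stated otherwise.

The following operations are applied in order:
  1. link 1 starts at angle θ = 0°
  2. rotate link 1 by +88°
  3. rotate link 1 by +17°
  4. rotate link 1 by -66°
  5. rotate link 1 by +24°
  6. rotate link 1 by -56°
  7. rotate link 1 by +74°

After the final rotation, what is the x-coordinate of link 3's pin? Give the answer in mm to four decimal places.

geometry: r = 17 mm, L = 157 mm, e = 14 mm; θ starts at 0°
rotate link 1 by +88°: θ ← 0° +88° = 88°
rotate link 1 by +17°: θ ← 88° +17° = 105°
rotate link 1 by -66°: θ ← 105° -66° = 39°
rotate link 1 by +24°: θ ← 39° +24° = 63°
rotate link 1 by -56°: θ ← 63° -56° = 7°
rotate link 1 by +74°: θ ← 7° +74° = 81°
crank pin P = (r cos θ, r sin θ) = (2.659386, 16.790702)
h = r sin θ − e = 16.790702 − 14 = 2.790702
x = r cos θ + √(L² − h²) = 2.659386 + 156.975195 = 159.634581

159.6346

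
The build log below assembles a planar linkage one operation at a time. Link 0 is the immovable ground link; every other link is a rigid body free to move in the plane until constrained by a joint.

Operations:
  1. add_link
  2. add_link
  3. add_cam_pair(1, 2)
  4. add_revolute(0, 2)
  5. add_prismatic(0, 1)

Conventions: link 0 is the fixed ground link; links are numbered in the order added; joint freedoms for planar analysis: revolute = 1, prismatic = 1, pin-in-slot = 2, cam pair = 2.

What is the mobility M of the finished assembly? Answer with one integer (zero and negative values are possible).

(L,J1,J2)=(1,0,0); link0 fixed
link1: (2,0,0)
link2: (3,0,0)
C 1-2 [J2]: (3,0,1)
R 0-2 [J1]: (3,1,1)
P 0-1 [J1]: (3,2,1)
Grübler: 3·2 − 2·2 − 1 = 1

M = 1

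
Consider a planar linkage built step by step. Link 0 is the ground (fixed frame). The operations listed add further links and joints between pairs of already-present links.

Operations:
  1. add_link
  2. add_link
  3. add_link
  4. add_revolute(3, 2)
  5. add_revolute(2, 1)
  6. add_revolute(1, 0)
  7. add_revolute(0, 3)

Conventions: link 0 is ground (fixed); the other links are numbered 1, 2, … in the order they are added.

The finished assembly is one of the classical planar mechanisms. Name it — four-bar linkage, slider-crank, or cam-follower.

links: 4 (incl. ground); joints: 4 revolute, 0 prismatic, 0 higher (cam) pair, forming one closed loop
4 links in a single 4R loop → four-bar linkage

four-bar linkage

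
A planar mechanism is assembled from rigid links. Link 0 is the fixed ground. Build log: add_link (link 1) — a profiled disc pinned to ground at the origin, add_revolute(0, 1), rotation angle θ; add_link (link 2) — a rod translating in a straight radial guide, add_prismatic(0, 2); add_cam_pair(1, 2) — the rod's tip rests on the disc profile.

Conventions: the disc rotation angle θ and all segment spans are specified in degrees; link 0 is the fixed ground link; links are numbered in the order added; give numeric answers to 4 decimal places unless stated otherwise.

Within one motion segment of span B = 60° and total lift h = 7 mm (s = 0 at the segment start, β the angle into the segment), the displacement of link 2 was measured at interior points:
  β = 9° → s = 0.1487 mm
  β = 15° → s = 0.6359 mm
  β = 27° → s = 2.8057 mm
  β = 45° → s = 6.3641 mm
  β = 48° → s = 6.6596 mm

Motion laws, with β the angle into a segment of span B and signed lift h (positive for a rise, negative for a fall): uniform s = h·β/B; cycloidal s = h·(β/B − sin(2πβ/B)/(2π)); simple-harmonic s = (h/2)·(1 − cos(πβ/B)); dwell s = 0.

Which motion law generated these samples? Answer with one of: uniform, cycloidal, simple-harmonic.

candidates at β/B = r: uniform s = h·r (linear in β); cycloidal s = h·(r − sin(2πr)/(2π)); simple-harmonic s = (h/2)(1 − cos(πr))
β=9°: printed 0.1487 | uniform 1.0500, cycloidal 0.1487, simple-harmonic 0.3815
β=15°: printed 0.6359 | uniform 1.7500, cycloidal 0.6359, simple-harmonic 1.0251
β=27°: printed 2.8057 | uniform 3.1500, cycloidal 2.8057, simple-harmonic 2.9525
β=45°: printed 6.3641 | uniform 5.2500, cycloidal 6.3641, simple-harmonic 5.9749
β=48°: printed 6.6596 | uniform 5.6000, cycloidal 6.6596, simple-harmonic 6.3316
only one law matches every sample → cycloidal

cycloidal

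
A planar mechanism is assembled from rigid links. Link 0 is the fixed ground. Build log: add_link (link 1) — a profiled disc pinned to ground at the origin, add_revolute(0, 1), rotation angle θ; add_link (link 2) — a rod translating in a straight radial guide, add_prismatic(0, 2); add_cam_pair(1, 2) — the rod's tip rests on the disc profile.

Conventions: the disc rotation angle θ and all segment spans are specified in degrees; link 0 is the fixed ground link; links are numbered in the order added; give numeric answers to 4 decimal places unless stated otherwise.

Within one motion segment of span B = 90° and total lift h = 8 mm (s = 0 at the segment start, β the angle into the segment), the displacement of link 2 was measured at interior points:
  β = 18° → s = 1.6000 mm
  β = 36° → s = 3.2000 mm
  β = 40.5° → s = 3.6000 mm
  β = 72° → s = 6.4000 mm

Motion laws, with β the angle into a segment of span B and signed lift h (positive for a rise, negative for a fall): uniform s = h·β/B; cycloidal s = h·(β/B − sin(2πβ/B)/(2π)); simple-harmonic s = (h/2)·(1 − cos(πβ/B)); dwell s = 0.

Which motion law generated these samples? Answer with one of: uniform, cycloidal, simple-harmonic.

candidates at β/B = r: uniform s = h·r (linear in β); cycloidal s = h·(r − sin(2πr)/(2π)); simple-harmonic s = (h/2)(1 − cos(πr))
β=18°: printed 1.6000 | uniform 1.6000, cycloidal 0.3891, simple-harmonic 0.7639
β=36°: printed 3.2000 | uniform 3.2000, cycloidal 2.4516, simple-harmonic 2.7639
β=40.5°: printed 3.6000 | uniform 3.6000, cycloidal 3.2065, simple-harmonic 3.3743
β=72°: printed 6.4000 | uniform 6.4000, cycloidal 7.6109, simple-harmonic 7.2361
only one law matches every sample → uniform

uniform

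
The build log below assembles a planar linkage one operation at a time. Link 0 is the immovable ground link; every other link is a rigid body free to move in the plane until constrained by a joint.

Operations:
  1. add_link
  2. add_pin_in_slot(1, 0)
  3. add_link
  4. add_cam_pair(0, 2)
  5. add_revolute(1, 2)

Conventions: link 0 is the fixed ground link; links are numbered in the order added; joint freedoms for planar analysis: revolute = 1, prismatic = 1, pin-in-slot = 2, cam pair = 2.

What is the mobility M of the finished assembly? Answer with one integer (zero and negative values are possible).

L=1 J1=0 J2=0
add link → L=2 J1=0 J2=0
PS@1,0 dof=2 J2 → L=2 J1=0 J2=1
add link → L=3 J1=0 J2=1
C@0,2 dof=2 J2 → L=3 J1=0 J2=2
R@1,2 dof=1 J1 → L=3 J1=1 J2=2
M=3(L−1)−2J1−J2=3·2−2·1−2=2

M = 2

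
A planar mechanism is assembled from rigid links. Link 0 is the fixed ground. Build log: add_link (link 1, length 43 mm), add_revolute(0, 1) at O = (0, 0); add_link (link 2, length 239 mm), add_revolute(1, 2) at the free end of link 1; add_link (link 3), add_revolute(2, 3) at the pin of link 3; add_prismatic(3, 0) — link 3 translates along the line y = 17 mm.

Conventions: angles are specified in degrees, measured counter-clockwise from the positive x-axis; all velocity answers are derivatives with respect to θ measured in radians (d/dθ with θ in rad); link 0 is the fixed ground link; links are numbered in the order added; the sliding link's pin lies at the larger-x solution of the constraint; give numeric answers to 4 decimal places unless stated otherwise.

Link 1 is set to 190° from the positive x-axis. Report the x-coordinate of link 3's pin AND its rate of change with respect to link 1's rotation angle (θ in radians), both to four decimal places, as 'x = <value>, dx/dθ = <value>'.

geometry: r = 43 mm, L = 239 mm, e = 17 mm
crank pin P = (r cos θ, r sin θ) = (-42.346733, -7.466872)
h = r sin θ − e = -7.466872 − 17 = -24.466872
x = r cos θ + √(L² − h²) = -42.346733 + 237.744342 = 195.397609
dx/dθ = −r sin θ − h·r cos θ/√(L² − h²) (θ in radians; h = -24.466872) = 3.108862

x = 195.3976, dx/dθ = 3.1089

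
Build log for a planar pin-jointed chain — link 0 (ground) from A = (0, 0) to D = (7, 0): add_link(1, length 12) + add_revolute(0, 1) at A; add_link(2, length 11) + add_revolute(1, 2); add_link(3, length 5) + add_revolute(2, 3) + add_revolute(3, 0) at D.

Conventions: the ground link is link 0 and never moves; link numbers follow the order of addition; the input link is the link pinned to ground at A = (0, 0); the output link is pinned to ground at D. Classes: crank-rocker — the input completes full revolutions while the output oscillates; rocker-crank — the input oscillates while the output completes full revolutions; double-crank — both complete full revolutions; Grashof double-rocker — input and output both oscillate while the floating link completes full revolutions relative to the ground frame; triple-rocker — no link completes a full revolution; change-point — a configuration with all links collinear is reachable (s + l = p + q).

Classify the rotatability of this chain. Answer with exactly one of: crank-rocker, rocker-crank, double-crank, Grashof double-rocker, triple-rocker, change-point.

lengths: ground=7, input=12, coupler=11, output=5
sorted: s=5 (shortest), l=12 (longest), p+q=18
s + l = 17 vs p + q = 18
s + l < p + q (Grashof) with shortest = output link → rocker-crank

rocker-crank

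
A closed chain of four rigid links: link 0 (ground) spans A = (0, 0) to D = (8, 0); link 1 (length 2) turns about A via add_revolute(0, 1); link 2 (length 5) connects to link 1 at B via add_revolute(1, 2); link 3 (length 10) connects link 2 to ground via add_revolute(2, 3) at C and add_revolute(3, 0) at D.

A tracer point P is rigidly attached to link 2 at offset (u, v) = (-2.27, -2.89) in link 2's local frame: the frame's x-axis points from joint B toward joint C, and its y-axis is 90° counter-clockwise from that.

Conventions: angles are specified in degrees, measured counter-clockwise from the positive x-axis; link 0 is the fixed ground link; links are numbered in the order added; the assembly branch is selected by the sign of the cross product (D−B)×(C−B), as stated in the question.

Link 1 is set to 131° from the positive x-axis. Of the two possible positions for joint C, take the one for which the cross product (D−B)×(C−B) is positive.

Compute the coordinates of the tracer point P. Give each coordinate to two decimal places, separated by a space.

A=(0,0), D=(8.00,0)
B = A + 2.00·(cos131°, sin131°) = (-1.3121, 1.5094)
|BD| = 9.4337
circle(B,5.00) ∩ circle(D,10.00): a=0.7417, h=4.9447
  candidates: C₊=(0.2112,6.2717) cross=46.646; C₋=(-1.3711,-3.4902) cross=-46.646
  branch + wants cross > 0 → take C=(0.2112,6.2717) (cross=46.646)
ex = (C−B)/|BC| = (0.3047,0.9525); ey = (-0.9525,0.3047)
P = B + -2.27·ex + -2.89·ey = (0.7489,-1.5331)

0.75 -1.53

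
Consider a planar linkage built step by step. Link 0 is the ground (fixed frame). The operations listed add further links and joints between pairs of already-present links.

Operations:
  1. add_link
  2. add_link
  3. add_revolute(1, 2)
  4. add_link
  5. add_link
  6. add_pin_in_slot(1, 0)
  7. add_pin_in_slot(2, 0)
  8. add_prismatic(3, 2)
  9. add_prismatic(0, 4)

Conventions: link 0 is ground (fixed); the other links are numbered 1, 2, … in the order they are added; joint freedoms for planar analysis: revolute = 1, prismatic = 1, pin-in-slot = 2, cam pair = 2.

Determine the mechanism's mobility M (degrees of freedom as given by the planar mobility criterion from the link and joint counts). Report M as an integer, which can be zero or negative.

(L,J1,J2)=(1,0,0); link0 fixed
link1: (2,0,0)
link2: (3,0,0)
R 1-2 [J1]: (3,1,0)
link3: (4,1,0)
link4: (5,1,0)
PS 1-0 [J2]: (5,1,1)
PS 2-0 [J2]: (5,1,2)
P 3-2 [J1]: (5,2,2)
P 0-4 [J1]: (5,3,2)
Grübler: 3·4 − 2·3 − 2 = 4

M = 4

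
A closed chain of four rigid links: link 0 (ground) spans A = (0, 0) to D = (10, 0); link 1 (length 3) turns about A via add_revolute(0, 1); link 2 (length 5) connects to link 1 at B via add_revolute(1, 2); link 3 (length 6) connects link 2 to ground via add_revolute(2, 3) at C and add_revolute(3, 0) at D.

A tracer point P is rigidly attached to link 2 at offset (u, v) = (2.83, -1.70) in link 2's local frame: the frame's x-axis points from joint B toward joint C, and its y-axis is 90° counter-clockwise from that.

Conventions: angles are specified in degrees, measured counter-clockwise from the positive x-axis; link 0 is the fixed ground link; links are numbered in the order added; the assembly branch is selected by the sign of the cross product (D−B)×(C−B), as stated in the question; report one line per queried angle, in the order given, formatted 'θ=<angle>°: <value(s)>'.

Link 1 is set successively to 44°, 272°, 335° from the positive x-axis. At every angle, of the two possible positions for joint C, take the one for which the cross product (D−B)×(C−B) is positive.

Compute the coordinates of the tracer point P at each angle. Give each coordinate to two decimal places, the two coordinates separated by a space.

A=(0,0), D=(10.00,0)
θ=44°: B = A + 3.00·(cos44°, sin44°) = (2.1580, 2.0840)
θ=44°: |BD| = 8.1142
θ=44°: circle(B,5.00) ∩ circle(D,6.00): a=3.3793, h=3.6852
θ=44°:   candidates: C₊=(6.3704,4.7777) cross=29.902; C₋=(4.4774,-2.3455) cross=-29.902
θ=44°:   branch + wants cross > 0 → take C=(6.3704,4.7777) (cross=29.902)
θ=44°: ex = (C−B)/|BC| = (0.8425,0.5387); ey = (-0.5387,0.8425)
θ=44°: P = B + 2.83·ex + -1.70·ey = (5.4581,2.1764)
θ=272°: B = A + 3.00·(cos272°, sin272°) = (0.1047, -2.9982)
θ=272°: |BD| = 10.3395
θ=272°: circle(B,5.00) ∩ circle(D,6.00): a=4.6378, h=1.8683
θ=272°:   candidates: C₊=(4.0015,0.1347) cross=19.317; C₋=(5.0850,-3.4414) cross=-19.317
θ=272°:   branch + wants cross > 0 → take C=(4.0015,0.1347) (cross=19.317)
θ=272°: ex = (C−B)/|BC| = (0.7794,0.6266); ey = (-0.6266,0.7794)
θ=272°: P = B + 2.83·ex + -1.70·ey = (3.3755,-2.5499)
θ=335°: B = A + 3.00·(cos335°, sin335°) = (2.7189, -1.2679)
θ=335°: |BD| = 7.3906
θ=335°: circle(B,5.00) ∩ circle(D,6.00): a=2.9511, h=4.0362
θ=335°:   candidates: C₊=(4.9339,3.2148) cross=29.830; C₋=(6.3187,-4.7379) cross=-29.830
θ=335°:   branch + wants cross > 0 → take C=(4.9339,3.2148) (cross=29.830)
θ=335°: ex = (C−B)/|BC| = (0.4430,0.8965); ey = (-0.8965,0.4430)
θ=335°: P = B + 2.83·ex + -1.70·ey = (5.4967,0.5162)

θ=44°: 5.46 2.18
θ=272°: 3.38 -2.55
θ=335°: 5.50 0.52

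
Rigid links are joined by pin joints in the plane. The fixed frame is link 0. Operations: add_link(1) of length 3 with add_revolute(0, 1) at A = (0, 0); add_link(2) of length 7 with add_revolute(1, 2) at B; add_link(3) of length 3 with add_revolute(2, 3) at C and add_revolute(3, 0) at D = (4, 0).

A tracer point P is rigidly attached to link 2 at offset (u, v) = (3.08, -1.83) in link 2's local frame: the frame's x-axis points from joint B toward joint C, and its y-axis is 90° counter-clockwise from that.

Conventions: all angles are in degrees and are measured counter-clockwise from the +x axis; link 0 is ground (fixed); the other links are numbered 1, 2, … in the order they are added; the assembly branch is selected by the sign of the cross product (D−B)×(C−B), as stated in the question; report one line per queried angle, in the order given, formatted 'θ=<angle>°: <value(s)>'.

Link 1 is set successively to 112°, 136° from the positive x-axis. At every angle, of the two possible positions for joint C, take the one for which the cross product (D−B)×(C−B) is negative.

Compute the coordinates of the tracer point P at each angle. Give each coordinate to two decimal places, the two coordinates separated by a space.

A=(0,0), D=(4.00,0)
θ=112°: B = A + 3.00·(cos112°, sin112°) = (-1.1238, 2.7816)
θ=112°: |BD| = 5.8301
θ=112°: circle(B,7.00) ∩ circle(D,3.00): a=6.3455, h=2.9554
θ=112°:   candidates: C₊=(5.8630,2.3515) cross=17.230; C₋=(3.0429,-2.8432) cross=-17.230
θ=112°:   branch - wants cross < 0 → take C=(3.0429,-2.8432) (cross=-17.230)
θ=112°: ex = (C−B)/|BC| = (0.5952,-0.8035); ey = (0.8035,0.5952)
θ=112°: P = B + 3.08·ex + -1.83·ey = (-0.7609,-0.7827)
θ=136°: B = A + 3.00·(cos136°, sin136°) = (-2.1580, 2.0840)
θ=136°: |BD| = 6.5011
θ=136°: circle(B,7.00) ∩ circle(D,3.00): a=6.3270, h=2.9949
θ=136°:   candidates: C₊=(4.7951,2.8927) cross=19.470; C₋=(2.8750,-2.7811) cross=-19.470
θ=136°:   branch - wants cross < 0 → take C=(2.8750,-2.7811) (cross=-19.470)
θ=136°: ex = (C−B)/|BC| = (0.7190,-0.6950); ey = (0.6950,0.7190)
θ=136°: P = B + 3.08·ex + -1.83·ey = (-1.2154,-1.3724)

θ=112°: -0.76 -0.78
θ=136°: -1.22 -1.37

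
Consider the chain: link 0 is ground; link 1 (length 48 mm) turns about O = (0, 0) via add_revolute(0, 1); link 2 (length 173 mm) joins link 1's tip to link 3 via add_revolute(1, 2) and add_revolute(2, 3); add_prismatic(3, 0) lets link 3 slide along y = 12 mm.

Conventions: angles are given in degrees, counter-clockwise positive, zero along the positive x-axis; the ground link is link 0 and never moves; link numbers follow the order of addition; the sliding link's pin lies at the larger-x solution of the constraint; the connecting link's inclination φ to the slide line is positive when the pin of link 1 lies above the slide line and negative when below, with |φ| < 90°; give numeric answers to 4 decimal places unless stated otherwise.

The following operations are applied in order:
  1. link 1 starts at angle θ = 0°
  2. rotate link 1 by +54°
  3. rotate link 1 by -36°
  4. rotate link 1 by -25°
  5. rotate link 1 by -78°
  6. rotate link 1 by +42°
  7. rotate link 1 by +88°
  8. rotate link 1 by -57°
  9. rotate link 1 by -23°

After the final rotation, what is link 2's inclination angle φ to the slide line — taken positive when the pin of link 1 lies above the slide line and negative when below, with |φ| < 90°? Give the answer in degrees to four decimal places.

geometry: r = 48 mm, L = 173 mm, e = 12 mm; θ starts at 0°
rotate link 1 by +54°: θ ← 0° +54° = 54°
rotate link 1 by -36°: θ ← 54° -36° = 18°
rotate link 1 by -25°: θ ← 18° -25° = -7°
rotate link 1 by -78°: θ ← -7° -78° = -85°
rotate link 1 by +42°: θ ← -85° +42° = -43°
rotate link 1 by +88°: θ ← -43° +88° = 45°
rotate link 1 by -57°: θ ← 45° -57° = -12°
rotate link 1 by -23°: θ ← -12° -23° = -35°
h = r sin θ − e = -27.531669 − 12 = -39.531669
sin φ = h / L = -39.531669 / 173 = -0.22850676
φ = arcsin(-0.22850676) = -13.209174°

-13.2092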